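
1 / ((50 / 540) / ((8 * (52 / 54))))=416 / 5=83.20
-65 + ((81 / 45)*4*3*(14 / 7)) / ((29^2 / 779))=-105061 / 4205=-24.98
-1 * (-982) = 982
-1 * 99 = -99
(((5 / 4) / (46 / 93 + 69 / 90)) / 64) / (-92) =-775 / 4604416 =-0.00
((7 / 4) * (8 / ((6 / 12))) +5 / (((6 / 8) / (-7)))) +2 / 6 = -18.33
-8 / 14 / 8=-1 / 14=-0.07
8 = 8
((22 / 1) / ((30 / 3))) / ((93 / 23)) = 253 / 465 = 0.54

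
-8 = -8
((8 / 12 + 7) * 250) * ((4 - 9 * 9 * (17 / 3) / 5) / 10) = -50485 / 3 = -16828.33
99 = 99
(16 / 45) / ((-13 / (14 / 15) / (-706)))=158144 / 8775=18.02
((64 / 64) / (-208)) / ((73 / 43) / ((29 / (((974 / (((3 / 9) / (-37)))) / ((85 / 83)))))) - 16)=105995 / 136605798368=0.00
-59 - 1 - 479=-539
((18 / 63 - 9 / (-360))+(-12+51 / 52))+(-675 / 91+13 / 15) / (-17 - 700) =-83772293 / 7829640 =-10.70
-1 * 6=-6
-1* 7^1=-7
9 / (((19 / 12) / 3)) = 324 / 19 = 17.05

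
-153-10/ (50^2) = -38251/ 250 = -153.00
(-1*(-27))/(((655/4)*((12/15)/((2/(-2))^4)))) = 27/131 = 0.21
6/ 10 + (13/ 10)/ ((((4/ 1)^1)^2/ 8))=5/ 4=1.25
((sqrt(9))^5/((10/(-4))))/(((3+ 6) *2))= -27/5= -5.40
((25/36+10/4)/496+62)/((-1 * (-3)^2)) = -1107187/160704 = -6.89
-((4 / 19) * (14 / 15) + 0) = -56 / 285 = -0.20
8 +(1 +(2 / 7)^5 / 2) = 151279 / 16807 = 9.00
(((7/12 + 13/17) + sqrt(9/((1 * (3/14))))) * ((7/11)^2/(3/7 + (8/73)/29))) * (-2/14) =-103733 * sqrt(42)/775247 - 2593325/14377308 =-1.05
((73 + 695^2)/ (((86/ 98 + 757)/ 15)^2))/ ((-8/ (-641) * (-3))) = -2534685098925/ 501484544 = -5054.36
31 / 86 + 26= 2267 / 86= 26.36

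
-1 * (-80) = 80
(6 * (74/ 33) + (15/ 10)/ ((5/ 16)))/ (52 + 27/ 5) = 1004/ 3157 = 0.32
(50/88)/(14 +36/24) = 25/682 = 0.04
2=2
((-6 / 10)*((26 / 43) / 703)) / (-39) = 2 / 151145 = 0.00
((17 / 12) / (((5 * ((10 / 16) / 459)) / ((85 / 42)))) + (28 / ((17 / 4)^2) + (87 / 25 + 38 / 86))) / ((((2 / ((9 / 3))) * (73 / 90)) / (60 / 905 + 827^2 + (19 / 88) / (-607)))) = 165628867968587037852567 / 306977921271560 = 539546516.19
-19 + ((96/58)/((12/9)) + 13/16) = -7863/464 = -16.95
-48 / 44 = -12 / 11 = -1.09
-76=-76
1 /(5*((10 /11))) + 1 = 61 /50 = 1.22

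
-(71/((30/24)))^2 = -80656/25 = -3226.24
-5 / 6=-0.83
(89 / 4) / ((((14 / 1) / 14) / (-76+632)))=12371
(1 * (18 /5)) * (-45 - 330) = -1350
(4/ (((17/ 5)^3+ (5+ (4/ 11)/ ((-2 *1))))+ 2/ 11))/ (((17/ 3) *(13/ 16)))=4000/ 203983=0.02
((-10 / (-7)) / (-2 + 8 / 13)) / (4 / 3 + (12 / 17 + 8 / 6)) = -1105 / 3612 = -0.31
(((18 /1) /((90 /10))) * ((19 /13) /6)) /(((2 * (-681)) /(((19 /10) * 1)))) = -361 /531180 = -0.00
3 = 3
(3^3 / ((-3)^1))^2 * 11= 891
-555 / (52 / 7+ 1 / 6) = -23310 / 319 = -73.07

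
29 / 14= 2.07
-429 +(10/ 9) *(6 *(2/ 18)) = -11563/ 27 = -428.26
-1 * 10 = -10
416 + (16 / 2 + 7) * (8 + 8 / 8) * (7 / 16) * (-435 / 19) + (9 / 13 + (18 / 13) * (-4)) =-3719095 / 3952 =-941.07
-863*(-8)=6904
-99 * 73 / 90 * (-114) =45771 / 5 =9154.20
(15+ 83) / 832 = 49 / 416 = 0.12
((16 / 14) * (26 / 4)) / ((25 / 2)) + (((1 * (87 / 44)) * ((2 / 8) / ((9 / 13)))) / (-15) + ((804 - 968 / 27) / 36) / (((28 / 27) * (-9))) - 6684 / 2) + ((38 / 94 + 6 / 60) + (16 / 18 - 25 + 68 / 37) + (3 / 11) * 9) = -1326405962999 / 394405200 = -3363.05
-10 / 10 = -1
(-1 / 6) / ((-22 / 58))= 29 / 66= 0.44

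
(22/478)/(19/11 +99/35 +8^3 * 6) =4235/283089286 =0.00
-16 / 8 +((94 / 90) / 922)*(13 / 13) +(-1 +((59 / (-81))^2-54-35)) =-2766569647 / 30246210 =-91.47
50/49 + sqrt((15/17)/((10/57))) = 50/49 + 3 * sqrt(646)/34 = 3.26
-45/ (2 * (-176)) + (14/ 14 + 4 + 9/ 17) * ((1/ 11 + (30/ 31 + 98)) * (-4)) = -23906189/ 10912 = -2190.82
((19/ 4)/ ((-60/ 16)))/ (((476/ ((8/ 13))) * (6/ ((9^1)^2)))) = -171/ 7735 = -0.02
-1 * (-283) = 283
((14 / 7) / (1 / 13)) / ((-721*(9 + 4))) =-2 / 721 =-0.00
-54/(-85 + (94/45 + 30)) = 2430/2381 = 1.02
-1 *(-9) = 9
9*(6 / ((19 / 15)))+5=905 / 19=47.63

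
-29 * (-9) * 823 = 214803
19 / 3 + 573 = 1738 / 3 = 579.33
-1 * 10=-10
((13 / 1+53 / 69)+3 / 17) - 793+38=-869258 / 1173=-741.06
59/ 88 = 0.67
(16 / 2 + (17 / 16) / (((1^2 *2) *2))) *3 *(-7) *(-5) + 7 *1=874.89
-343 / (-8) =343 / 8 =42.88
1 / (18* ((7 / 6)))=1 / 21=0.05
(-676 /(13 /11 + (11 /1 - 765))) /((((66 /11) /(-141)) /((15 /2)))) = -7755 /49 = -158.27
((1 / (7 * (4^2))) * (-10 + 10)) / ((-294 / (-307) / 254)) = 0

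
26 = 26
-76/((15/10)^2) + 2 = -286/9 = -31.78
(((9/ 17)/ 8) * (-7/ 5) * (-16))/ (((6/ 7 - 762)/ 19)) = -0.04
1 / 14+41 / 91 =95 / 182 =0.52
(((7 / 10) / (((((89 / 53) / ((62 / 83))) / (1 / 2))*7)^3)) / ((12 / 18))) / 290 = 13305584121 / 114558777549172600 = 0.00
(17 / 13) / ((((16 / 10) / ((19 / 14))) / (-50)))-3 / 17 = -688559 / 12376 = -55.64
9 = 9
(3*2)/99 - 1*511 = -16861/33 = -510.94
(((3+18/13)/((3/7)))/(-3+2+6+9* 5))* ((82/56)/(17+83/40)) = 779/49595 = 0.02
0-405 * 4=-1620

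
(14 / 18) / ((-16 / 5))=-35 / 144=-0.24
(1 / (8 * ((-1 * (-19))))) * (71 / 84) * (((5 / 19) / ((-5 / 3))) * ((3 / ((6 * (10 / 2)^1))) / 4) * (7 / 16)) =-71 / 7393280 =-0.00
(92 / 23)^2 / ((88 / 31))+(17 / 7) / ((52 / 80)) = 9.37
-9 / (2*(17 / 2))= -9 / 17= -0.53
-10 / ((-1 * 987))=10 / 987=0.01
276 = 276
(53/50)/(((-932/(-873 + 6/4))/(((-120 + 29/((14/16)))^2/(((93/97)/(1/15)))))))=519.96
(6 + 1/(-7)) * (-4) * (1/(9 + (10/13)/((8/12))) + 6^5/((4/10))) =-105209813/231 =-455453.74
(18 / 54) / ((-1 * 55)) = -1 / 165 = -0.01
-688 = -688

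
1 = 1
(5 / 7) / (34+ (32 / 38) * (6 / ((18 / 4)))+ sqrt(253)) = 7410 / 289637-16245 * sqrt(253) / 22302049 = 0.01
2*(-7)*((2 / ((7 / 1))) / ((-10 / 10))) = 4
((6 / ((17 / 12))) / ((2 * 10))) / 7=18 / 595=0.03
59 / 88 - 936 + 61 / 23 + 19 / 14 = -13194945 / 14168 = -931.32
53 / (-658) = -53 / 658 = -0.08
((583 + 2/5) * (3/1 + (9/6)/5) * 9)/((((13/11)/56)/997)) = 266034985524/325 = 818569186.23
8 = 8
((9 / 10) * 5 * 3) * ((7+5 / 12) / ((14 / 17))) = 13617 / 112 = 121.58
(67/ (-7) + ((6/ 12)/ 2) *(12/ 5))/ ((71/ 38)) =-11932/ 2485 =-4.80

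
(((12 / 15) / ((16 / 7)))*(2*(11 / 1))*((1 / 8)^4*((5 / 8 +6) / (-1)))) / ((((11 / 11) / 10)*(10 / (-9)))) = 36729 / 327680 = 0.11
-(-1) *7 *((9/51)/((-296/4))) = -21/1258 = -0.02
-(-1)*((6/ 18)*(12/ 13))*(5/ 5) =4/ 13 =0.31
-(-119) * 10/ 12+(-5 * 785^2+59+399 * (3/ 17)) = -314251435/ 102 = -3080896.42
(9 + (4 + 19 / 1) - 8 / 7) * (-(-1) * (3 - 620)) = -133272 / 7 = -19038.86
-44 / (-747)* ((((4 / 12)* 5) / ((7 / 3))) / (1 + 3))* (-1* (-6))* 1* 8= 0.50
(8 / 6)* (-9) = -12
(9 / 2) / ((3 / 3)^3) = 9 / 2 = 4.50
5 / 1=5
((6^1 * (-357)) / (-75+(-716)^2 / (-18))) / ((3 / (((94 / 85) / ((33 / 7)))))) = 82908 / 14135165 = 0.01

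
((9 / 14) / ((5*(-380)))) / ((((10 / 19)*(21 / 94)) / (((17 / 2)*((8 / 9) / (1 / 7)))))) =-799 / 5250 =-0.15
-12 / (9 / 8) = -32 / 3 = -10.67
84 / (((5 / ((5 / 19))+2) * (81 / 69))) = 92 / 27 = 3.41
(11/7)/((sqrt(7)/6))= 66 * sqrt(7)/49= 3.56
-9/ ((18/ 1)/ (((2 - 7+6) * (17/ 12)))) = -17/ 24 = -0.71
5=5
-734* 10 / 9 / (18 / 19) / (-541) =69730 / 43821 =1.59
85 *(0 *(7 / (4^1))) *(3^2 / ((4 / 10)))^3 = 0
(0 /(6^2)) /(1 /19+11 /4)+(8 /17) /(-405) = -8 /6885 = -0.00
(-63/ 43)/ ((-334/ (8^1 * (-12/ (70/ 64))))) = -13824/ 35905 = -0.39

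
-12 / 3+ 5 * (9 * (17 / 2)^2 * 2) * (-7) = -91043 / 2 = -45521.50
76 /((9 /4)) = 304 /9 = 33.78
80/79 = 1.01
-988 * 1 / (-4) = 247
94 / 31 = 3.03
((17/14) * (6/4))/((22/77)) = 51/8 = 6.38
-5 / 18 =-0.28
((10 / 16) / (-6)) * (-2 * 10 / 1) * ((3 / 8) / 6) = 25 / 192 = 0.13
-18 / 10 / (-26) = 9 / 130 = 0.07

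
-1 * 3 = -3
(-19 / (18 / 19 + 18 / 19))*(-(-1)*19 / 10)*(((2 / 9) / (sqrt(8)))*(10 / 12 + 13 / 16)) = -541861*sqrt(2) / 311040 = -2.46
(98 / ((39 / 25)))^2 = 6002500 / 1521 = 3946.42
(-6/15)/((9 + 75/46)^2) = -4232/1195605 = -0.00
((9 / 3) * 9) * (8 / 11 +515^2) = 78772041 / 11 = 7161094.64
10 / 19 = 0.53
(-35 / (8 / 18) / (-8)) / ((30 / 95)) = 1995 / 64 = 31.17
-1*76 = -76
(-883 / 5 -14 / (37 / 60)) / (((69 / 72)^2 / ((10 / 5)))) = -42475392 / 97865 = -434.02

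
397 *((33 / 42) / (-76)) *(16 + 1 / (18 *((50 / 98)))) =-31656383 / 478800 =-66.12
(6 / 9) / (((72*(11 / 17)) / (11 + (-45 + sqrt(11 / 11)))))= -17 / 36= -0.47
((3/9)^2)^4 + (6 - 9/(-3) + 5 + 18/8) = 426469/26244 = 16.25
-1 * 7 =-7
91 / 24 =3.79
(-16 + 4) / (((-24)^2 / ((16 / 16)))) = -1 / 48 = -0.02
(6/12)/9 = 0.06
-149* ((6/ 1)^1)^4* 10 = -1931040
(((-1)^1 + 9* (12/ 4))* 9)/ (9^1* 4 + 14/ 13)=1521/ 241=6.31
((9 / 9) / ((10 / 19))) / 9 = 0.21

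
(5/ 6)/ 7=5/ 42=0.12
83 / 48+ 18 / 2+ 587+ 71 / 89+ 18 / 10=12822983 / 21360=600.33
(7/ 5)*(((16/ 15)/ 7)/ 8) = 2/ 75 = 0.03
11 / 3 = 3.67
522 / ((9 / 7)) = 406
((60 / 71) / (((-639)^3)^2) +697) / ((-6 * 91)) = -1122987755736847862489 / 879700594881375800442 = -1.28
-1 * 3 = -3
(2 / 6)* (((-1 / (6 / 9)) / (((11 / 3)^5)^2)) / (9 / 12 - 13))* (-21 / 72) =-19683 / 726247888828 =-0.00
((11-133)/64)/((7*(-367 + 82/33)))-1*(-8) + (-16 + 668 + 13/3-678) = -110468297/8083488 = -13.67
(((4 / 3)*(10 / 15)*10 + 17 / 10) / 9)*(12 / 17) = 1906 / 2295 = 0.83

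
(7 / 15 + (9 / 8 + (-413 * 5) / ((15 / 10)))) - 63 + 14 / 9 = -517147 / 360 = -1436.52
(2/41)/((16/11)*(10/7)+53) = 154/173881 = 0.00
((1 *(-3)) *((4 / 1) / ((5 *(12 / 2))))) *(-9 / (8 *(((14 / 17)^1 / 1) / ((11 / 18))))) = 187 / 560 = 0.33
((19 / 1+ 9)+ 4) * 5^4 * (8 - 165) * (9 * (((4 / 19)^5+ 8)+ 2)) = -699774515640000 / 2476099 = -282611687.03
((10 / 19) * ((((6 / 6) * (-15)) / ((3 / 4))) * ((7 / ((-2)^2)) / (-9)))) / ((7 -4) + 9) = 175 / 1026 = 0.17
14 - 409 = -395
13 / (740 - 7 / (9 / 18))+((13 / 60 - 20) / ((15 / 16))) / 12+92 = 14743871 / 163350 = 90.26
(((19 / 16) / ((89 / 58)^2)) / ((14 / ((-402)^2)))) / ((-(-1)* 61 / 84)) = 3873405474 / 483181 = 8016.47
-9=-9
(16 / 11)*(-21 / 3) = -112 / 11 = -10.18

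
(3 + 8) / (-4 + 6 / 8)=-44 / 13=-3.38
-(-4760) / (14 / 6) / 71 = 2040 / 71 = 28.73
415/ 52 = 7.98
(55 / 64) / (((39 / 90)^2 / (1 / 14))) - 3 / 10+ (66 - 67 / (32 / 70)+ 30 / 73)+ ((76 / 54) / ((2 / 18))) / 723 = -80.11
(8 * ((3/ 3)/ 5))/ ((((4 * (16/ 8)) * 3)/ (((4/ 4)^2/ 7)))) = 1/ 105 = 0.01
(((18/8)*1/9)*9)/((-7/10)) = -45/14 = -3.21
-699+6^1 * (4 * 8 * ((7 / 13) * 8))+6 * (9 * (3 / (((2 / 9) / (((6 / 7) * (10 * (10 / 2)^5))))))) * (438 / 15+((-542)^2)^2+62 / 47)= 7207209675348456697785 / 4277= 1685108645159798152.39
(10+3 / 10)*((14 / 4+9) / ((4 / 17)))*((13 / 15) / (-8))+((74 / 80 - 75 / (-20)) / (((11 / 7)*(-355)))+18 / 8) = -38876437 / 681600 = -57.04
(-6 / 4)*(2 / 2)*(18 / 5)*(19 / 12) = -171 / 20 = -8.55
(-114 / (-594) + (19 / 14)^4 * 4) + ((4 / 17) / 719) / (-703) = 112429976948911 / 8169970394124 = 13.76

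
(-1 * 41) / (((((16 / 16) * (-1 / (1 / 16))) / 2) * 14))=41 / 112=0.37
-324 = -324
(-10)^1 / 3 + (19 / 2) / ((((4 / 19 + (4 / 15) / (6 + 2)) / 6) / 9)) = 875840 / 417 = 2100.34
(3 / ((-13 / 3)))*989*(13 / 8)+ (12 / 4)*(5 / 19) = -168999 / 152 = -1111.84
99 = 99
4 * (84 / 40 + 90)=1842 / 5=368.40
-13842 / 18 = -769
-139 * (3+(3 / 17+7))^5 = -21539981000927 / 1419857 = -15170528.44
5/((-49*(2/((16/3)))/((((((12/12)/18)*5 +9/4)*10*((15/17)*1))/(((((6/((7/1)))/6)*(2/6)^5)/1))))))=-175500/17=-10323.53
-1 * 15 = -15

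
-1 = -1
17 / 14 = 1.21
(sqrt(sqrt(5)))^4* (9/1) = 45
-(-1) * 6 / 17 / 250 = 3 / 2125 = 0.00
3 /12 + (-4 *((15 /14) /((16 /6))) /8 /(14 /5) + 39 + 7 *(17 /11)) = 1724677 /34496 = 50.00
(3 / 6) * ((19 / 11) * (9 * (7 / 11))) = 1197 / 242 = 4.95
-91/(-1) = 91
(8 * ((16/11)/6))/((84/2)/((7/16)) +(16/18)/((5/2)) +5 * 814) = 480/1031173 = 0.00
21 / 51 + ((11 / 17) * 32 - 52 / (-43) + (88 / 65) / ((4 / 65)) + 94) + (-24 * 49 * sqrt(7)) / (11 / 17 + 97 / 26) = -572.39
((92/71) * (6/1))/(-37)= -552/2627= -0.21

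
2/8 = 1/4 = 0.25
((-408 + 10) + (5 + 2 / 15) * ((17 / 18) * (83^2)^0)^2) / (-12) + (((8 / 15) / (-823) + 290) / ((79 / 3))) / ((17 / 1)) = 2155100020691 / 64460454480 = 33.43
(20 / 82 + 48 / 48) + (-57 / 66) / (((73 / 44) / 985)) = -1530907 / 2993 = -511.50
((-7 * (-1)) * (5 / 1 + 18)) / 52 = 161 / 52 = 3.10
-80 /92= -20 /23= -0.87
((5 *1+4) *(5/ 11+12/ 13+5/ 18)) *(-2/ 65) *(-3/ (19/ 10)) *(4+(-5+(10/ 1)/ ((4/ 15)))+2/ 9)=2816521/ 105963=26.58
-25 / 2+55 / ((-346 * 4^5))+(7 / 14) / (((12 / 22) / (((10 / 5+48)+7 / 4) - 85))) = -45683237 / 1062912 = -42.98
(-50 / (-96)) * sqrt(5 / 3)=25 * sqrt(15) / 144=0.67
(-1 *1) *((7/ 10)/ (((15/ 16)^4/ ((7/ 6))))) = -802816/ 759375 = -1.06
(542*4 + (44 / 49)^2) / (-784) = -650913 / 235298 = -2.77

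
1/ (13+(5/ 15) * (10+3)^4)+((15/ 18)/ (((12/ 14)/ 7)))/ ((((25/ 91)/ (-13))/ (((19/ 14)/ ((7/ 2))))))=-32142083/ 257400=-124.87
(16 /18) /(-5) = -8 /45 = -0.18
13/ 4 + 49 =209/ 4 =52.25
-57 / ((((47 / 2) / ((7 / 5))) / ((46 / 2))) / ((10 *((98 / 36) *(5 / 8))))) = -749455 / 564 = -1328.82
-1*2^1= -2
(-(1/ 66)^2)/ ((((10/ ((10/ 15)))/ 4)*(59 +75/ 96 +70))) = -32/ 67839255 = -0.00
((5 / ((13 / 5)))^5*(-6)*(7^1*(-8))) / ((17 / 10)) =32812500000 / 6311981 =5198.45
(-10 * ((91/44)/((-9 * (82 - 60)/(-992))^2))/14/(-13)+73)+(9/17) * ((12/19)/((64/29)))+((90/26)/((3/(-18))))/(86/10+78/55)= 73.93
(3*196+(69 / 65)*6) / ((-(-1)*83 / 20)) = 154536 / 1079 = 143.22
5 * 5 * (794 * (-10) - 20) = -199000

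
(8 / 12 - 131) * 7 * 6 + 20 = -5454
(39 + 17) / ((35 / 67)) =536 / 5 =107.20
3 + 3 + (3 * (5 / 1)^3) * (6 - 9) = -1119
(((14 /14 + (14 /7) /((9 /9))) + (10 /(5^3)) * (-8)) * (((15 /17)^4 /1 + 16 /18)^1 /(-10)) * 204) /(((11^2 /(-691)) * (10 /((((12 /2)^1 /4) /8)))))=4165083347 /540430000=7.71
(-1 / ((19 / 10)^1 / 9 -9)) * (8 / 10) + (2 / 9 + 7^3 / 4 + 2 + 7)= 95.06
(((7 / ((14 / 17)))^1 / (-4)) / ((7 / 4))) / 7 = -0.17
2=2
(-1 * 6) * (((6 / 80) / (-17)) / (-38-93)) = -9 / 44540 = -0.00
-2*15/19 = -30/19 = -1.58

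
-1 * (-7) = 7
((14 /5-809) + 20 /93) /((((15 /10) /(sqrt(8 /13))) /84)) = -41975696 * sqrt(26) /6045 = -35406.93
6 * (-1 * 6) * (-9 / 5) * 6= 1944 / 5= 388.80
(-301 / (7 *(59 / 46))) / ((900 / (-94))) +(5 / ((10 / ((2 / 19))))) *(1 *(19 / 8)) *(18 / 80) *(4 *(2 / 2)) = 767623 / 212400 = 3.61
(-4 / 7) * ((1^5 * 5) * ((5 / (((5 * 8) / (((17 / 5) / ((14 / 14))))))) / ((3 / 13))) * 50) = -5525 / 21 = -263.10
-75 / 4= -18.75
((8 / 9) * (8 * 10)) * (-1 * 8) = -5120 / 9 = -568.89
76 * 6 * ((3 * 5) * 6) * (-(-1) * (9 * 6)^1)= 2216160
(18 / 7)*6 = 108 / 7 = 15.43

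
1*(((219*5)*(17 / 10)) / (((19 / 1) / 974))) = 95426.37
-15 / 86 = -0.17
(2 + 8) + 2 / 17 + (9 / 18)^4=2769 / 272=10.18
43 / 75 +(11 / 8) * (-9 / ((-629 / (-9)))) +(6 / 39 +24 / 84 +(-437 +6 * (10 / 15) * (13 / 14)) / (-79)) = 6.32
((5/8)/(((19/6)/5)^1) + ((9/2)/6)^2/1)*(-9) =-4239/304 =-13.94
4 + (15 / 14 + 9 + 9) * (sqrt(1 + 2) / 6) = 4 + 89 * sqrt(3) / 28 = 9.51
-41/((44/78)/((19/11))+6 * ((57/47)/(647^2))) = -125.53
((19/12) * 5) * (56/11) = 40.30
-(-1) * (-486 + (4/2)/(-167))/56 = -20291/2338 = -8.68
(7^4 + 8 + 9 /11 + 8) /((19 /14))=372344 /209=1781.55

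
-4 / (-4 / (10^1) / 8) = 80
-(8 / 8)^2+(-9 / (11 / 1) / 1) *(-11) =8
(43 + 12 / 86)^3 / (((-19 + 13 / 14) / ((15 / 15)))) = -89363419250 / 20115271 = -4442.57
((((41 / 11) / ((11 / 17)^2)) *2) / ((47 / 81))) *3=5758614 / 62557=92.05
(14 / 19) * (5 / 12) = 35 / 114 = 0.31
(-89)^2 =7921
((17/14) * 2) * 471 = 8007/7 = 1143.86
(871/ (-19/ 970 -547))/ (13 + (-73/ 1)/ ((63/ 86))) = 53226810/ 2896594531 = 0.02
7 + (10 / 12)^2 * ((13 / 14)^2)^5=76338635350177 / 10413167579136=7.33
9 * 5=45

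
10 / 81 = 0.12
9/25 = 0.36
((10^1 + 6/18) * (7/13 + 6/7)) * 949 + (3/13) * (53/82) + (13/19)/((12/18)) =2910759911/212667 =13686.94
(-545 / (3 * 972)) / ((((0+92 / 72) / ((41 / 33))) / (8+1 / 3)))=-558625 / 368874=-1.51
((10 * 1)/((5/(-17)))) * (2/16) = -17/4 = -4.25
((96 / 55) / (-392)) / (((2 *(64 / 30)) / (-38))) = 171 / 4312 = 0.04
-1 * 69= -69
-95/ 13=-7.31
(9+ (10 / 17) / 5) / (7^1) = 155 / 119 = 1.30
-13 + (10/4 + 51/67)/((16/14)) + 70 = 64163/1072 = 59.85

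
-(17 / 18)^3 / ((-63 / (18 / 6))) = 4913 / 122472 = 0.04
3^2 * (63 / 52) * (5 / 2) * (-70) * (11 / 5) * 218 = -23794155 / 26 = -915159.81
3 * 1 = 3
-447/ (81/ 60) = -2980/ 9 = -331.11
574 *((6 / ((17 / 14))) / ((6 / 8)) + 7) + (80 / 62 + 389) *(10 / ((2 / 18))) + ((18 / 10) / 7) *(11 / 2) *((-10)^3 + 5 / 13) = 3981585261 / 95914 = 41512.03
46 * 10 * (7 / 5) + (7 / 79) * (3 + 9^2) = 651.44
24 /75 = 8 /25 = 0.32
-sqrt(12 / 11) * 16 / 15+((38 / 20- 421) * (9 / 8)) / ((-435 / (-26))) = -163449 / 5800- 32 * sqrt(33) / 165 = -29.29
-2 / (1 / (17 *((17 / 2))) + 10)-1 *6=-8965 / 1446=-6.20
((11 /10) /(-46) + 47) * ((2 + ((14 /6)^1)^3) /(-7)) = -136171 /1380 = -98.67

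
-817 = -817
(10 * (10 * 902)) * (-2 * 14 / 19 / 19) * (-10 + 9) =6996.12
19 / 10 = 1.90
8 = 8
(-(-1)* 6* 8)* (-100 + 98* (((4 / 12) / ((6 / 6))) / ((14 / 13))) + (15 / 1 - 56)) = -5312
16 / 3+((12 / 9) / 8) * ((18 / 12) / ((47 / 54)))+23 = 8071 / 282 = 28.62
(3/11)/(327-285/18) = 18/20537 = 0.00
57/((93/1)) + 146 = 4545/31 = 146.61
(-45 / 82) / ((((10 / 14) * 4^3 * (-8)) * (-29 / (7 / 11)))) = -441 / 13392896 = -0.00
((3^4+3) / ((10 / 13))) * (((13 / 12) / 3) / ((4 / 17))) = 20111 / 120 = 167.59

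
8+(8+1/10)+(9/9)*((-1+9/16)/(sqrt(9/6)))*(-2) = 7*sqrt(6)/24+161/10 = 16.81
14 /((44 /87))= 609 /22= 27.68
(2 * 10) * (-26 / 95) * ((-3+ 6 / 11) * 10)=28080 / 209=134.35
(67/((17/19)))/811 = 1273/13787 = 0.09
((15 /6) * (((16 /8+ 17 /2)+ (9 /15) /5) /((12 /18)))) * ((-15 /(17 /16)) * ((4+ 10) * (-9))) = 1204308 /17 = 70841.65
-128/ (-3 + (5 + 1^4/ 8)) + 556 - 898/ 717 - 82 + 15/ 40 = 40261463/ 97512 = 412.89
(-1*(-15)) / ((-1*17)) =-15 / 17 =-0.88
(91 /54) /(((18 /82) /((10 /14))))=2665 /486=5.48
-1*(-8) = 8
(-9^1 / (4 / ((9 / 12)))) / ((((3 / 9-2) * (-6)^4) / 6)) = 3 / 640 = 0.00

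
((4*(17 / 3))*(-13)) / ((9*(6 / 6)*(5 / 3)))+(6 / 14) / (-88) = -544679 / 27720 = -19.65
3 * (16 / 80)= 3 / 5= 0.60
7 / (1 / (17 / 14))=17 / 2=8.50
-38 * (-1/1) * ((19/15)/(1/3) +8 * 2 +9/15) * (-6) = -23256/5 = -4651.20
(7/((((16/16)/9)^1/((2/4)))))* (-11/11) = -63/2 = -31.50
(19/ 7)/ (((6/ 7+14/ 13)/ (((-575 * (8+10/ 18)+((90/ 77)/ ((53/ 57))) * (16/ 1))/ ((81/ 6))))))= -44447046085/ 87268104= -509.32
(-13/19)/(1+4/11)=-143/285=-0.50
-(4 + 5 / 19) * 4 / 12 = -27 / 19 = -1.42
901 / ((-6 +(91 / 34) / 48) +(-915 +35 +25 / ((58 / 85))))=-42642528 / 40195969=-1.06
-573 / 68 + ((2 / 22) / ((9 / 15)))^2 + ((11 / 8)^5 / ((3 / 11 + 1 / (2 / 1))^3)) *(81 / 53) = 9147898029553 / 1161476591616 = 7.88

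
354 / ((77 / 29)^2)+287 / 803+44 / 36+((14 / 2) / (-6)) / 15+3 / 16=16174298303 / 311628240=51.90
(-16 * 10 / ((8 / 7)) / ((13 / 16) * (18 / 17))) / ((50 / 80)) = -30464 / 117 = -260.38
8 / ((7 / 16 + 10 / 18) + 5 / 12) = 1152 / 203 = 5.67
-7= -7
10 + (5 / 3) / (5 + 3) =10.21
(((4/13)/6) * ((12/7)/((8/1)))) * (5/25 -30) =-149/455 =-0.33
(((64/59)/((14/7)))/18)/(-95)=-16/50445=-0.00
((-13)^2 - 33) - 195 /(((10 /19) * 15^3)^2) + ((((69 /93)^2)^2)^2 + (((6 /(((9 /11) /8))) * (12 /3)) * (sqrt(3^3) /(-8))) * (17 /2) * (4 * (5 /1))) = 8814174926999064726887 /64766413155675937500 - 14960 * sqrt(3) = -25775.39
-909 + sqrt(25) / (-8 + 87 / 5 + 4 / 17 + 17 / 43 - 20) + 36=-31828649 / 36438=-873.50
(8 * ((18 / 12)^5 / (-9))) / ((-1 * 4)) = 27 / 16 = 1.69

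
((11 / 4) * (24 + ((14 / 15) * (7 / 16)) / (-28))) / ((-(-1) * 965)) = 126643 / 1852800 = 0.07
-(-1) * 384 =384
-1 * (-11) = 11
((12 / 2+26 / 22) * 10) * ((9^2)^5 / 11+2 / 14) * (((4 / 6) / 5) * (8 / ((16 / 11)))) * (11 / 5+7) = 177393643265224 / 1155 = 153587569926.60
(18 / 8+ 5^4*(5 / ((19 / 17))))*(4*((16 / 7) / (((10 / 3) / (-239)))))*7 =-1219880856 / 95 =-12840851.12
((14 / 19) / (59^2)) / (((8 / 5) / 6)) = 105 / 132278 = 0.00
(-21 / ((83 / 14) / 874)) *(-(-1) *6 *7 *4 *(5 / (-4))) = 53960760 / 83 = 650129.64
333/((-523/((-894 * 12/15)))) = 1190808/2615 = 455.38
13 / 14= 0.93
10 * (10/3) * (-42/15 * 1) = -280/3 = -93.33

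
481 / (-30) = -481 / 30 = -16.03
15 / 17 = 0.88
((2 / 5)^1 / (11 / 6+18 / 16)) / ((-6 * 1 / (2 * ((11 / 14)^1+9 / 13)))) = -2152 / 32305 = -0.07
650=650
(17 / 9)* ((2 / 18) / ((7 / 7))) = 17 / 81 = 0.21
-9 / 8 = -1.12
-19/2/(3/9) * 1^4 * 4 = -114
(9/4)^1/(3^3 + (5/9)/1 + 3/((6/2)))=81/1028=0.08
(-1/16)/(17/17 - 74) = 1/1168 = 0.00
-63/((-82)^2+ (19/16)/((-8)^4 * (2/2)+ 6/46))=-94964688/10135596661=-0.01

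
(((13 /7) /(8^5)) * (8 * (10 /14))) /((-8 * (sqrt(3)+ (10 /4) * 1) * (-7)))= 25 /5619712-5 * sqrt(3) /2809856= 0.00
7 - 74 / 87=535 / 87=6.15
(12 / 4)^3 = 27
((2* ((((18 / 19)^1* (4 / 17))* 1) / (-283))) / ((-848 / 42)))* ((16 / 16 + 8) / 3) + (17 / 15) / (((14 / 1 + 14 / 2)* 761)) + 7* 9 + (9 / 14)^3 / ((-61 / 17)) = 1747462639833688063 / 27770003855579160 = 62.93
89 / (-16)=-89 / 16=-5.56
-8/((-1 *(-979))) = -8/979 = -0.01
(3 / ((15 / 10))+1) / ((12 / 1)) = 1 / 4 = 0.25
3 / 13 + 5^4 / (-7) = -8104 / 91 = -89.05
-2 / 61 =-0.03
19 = 19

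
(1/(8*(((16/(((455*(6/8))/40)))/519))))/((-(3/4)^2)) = -15743/256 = -61.50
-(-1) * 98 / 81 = 98 / 81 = 1.21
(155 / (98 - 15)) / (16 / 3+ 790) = 465 / 198038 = 0.00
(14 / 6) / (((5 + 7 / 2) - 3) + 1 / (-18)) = 3 / 7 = 0.43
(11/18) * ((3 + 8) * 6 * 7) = 847/3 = 282.33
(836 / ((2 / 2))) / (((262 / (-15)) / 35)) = -219450 / 131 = -1675.19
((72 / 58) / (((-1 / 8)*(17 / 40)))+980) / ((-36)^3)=-117905 / 5750352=-0.02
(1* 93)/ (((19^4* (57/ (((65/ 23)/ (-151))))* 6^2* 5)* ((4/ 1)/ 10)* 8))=-0.00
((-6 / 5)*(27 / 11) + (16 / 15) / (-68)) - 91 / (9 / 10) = -875768 / 8415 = -104.07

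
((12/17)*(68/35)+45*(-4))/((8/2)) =-1563/35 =-44.66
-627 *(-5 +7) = -1254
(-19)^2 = 361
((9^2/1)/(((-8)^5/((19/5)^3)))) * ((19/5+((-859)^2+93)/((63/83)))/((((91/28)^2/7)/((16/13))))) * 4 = -18905761184517/43940000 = -430263.11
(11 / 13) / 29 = 11 / 377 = 0.03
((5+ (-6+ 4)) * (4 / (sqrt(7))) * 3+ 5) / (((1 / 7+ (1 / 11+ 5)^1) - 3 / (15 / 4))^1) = 1925 / 1707+ 660 * sqrt(7) / 569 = 4.20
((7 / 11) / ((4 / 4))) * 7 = 49 / 11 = 4.45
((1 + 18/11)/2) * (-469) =-13601/22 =-618.23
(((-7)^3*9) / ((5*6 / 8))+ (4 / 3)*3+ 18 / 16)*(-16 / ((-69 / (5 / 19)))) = -65446 / 1311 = -49.92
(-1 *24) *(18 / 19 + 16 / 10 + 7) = -229.14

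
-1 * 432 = -432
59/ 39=1.51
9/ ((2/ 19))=171/ 2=85.50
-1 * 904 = -904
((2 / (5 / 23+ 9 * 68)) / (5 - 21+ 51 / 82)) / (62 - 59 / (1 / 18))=943 / 4439035250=0.00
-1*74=-74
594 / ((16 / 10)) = 1485 / 4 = 371.25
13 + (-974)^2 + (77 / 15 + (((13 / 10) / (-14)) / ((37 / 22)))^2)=19091805408787 / 20124300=948694.14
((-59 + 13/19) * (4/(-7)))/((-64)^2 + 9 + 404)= 0.01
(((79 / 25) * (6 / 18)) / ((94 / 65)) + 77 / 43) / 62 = 152731 / 3759060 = 0.04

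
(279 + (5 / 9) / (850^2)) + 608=1153543501 / 1300500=887.00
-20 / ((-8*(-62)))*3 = -15 / 124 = -0.12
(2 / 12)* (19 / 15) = 19 / 90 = 0.21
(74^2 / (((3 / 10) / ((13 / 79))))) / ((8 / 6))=177970 / 79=2252.78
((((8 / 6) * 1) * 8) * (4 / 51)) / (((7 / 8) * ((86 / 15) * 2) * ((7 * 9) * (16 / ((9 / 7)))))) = 80 / 752199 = 0.00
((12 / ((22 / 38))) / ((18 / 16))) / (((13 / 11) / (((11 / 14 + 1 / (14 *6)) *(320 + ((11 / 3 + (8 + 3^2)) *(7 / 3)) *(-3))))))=5356784 / 2457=2180.21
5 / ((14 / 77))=27.50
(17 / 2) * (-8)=-68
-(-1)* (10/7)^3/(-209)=-1000/71687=-0.01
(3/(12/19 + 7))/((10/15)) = 171/290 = 0.59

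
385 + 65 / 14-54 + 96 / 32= 338.64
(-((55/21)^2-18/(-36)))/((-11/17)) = 110347/9702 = 11.37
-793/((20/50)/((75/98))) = -297375/196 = -1517.22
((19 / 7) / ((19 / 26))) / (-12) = -13 / 42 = -0.31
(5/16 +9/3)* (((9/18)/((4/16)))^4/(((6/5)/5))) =1325/6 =220.83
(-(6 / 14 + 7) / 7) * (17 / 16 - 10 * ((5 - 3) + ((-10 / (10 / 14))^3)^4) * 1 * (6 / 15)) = 47169335096247715 / 196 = 240659872940039.36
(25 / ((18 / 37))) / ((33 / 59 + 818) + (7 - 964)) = -54575 / 147024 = -0.37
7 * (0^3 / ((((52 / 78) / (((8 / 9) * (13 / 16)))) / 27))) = 0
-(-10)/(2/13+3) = 130/41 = 3.17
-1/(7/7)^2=-1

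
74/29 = 2.55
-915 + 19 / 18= -913.94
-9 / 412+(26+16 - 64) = -22.02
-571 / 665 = -0.86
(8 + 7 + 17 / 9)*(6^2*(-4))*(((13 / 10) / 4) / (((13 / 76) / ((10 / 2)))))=-23104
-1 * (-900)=900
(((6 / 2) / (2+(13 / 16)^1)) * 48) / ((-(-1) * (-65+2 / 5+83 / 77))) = -2464 / 3057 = -0.81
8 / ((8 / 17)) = 17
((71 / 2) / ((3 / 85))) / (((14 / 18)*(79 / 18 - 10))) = -162945 / 707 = -230.47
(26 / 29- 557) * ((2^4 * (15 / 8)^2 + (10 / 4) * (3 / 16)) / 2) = -29270505 / 1856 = -15770.75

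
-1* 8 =-8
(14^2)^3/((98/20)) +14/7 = 1536642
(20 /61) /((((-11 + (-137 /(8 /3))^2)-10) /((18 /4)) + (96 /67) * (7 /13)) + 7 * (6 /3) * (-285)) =-0.00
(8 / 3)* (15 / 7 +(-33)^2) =20368 / 7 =2909.71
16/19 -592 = -11232/19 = -591.16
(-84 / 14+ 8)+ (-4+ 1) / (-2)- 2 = 3 / 2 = 1.50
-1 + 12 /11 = 1 /11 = 0.09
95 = 95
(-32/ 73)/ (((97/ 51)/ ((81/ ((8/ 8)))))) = -132192/ 7081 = -18.67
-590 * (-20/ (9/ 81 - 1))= -13275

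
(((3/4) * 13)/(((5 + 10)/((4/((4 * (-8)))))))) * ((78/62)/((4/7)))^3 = -264503421/305059840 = -0.87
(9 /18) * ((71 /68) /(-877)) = -71 /119272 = -0.00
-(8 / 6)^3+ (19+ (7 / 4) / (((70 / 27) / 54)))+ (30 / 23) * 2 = 691649 / 12420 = 55.69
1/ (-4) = -1/ 4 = -0.25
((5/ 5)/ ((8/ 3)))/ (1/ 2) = 3/ 4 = 0.75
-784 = -784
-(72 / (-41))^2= -5184 / 1681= -3.08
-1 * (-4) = 4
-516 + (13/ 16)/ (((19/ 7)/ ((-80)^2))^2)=1630533724/ 361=4516713.92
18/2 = 9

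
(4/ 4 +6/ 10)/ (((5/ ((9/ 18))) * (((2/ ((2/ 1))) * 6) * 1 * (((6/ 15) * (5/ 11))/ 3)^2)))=363/ 50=7.26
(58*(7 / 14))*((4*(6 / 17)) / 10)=348 / 85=4.09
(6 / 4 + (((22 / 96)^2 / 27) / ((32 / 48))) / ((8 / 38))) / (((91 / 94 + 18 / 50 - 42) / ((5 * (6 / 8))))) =-1475394625 / 10570272768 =-0.14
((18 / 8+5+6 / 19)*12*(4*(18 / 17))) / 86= 62100 / 13889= 4.47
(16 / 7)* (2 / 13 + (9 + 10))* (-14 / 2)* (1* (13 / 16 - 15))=56523 / 13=4347.92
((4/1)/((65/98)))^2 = 153664/4225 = 36.37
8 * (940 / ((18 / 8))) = 30080 / 9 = 3342.22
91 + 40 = 131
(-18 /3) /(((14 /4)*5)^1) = -0.34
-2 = -2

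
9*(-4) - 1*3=-39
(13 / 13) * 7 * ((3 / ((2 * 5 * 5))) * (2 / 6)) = 7 / 50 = 0.14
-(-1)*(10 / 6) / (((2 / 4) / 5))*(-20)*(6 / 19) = -2000 / 19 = -105.26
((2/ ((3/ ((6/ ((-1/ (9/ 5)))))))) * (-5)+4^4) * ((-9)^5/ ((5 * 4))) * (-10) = 8621154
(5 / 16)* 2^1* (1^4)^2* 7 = 35 / 8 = 4.38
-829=-829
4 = 4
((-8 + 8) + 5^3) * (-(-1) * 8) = 1000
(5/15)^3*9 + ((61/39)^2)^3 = 14.98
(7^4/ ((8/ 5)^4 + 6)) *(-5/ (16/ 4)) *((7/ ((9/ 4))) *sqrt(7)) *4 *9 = -70843.65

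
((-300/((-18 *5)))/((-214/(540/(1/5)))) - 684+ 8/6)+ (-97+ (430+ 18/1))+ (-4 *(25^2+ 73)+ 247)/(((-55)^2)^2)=-219551109014/587470125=-373.72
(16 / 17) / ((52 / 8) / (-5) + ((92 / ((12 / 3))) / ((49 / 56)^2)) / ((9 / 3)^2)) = 70560 / 152779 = 0.46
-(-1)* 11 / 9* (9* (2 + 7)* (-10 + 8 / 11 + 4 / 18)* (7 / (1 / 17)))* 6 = -639744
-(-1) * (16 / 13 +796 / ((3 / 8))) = 2123.90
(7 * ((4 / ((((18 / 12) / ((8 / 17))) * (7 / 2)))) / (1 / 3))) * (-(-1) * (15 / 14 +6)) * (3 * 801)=15225408 / 119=127944.61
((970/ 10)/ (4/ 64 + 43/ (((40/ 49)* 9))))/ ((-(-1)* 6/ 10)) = 116400/ 4259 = 27.33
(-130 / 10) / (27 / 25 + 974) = -325 / 24377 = -0.01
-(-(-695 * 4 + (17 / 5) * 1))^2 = -7709507.56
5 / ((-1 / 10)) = -50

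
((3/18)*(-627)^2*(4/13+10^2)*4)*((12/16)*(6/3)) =512640216/13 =39433862.77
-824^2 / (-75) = 678976 / 75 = 9053.01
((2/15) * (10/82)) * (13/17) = 26/2091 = 0.01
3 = 3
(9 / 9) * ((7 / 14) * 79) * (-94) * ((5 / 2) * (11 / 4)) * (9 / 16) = -1837935 / 128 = -14358.87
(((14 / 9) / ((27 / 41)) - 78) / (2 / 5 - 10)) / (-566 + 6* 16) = -4595 / 274104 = -0.02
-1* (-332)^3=36594368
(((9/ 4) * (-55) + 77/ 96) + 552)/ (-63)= -41189/ 6048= -6.81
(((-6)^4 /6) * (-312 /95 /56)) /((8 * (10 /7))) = -1053 /950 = -1.11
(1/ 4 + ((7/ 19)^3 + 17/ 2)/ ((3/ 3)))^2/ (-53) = -58291824969/ 39894907088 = -1.46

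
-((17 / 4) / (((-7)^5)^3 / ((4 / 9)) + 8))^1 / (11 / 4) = 68 / 470008589484005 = 0.00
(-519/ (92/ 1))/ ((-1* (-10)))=-519/ 920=-0.56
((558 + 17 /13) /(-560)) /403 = -7271 /2933840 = -0.00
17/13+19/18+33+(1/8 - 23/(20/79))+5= -235693/4680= -50.36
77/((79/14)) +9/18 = 2235/158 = 14.15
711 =711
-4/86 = -0.05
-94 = -94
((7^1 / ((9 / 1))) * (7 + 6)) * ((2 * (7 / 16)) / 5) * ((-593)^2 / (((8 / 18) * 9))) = 224000413 / 1440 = 155555.84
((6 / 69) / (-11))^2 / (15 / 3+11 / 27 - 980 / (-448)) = 1728 / 210013529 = 0.00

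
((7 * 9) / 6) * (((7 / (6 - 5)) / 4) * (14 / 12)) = 21.44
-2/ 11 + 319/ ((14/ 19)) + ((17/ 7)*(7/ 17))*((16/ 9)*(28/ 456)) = 34196483/ 79002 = 432.86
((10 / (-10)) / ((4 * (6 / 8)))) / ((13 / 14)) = -14 / 39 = -0.36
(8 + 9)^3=4913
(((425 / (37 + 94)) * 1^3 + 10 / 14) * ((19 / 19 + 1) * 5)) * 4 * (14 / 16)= 18150 / 131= 138.55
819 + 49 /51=41818 /51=819.96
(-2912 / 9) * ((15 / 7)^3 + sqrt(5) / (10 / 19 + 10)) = -156000 / 49 - 6916 * sqrt(5) / 225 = -3252.41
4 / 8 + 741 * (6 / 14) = 4453 / 14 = 318.07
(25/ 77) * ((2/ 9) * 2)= 100/ 693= 0.14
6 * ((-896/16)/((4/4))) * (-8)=2688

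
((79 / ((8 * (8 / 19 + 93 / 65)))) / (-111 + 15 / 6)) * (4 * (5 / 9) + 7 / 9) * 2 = -292695 / 992558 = -0.29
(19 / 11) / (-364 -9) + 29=118968 / 4103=29.00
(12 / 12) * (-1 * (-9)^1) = 9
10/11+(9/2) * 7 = 32.41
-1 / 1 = -1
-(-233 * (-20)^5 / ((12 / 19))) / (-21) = 3541600000 / 63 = 56215873.02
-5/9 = -0.56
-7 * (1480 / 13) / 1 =-796.92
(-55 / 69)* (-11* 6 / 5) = 242 / 23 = 10.52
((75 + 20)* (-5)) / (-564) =475 / 564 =0.84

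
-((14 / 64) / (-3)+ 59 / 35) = -5419 / 3360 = -1.61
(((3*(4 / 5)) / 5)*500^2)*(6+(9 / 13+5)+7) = 29160000 / 13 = 2243076.92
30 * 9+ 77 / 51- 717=-22720 / 51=-445.49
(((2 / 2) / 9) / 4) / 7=1 / 252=0.00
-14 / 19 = -0.74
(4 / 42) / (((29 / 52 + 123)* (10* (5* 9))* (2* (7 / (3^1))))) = 0.00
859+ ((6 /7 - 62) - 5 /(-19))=106150 /133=798.12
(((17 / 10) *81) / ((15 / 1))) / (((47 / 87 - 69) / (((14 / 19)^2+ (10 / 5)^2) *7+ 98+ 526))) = -87.94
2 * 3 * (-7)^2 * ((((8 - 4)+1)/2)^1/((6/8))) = 980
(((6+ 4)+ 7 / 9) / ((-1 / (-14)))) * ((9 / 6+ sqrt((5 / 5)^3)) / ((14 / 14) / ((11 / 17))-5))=-37345 / 342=-109.20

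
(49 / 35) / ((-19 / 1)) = -7 / 95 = -0.07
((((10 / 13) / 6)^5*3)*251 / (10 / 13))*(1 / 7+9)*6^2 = 20080000 / 1799343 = 11.16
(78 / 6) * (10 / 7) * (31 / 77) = 4030 / 539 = 7.48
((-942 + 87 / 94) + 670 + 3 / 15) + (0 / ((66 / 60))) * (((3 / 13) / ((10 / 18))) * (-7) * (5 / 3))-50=-150811 / 470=-320.87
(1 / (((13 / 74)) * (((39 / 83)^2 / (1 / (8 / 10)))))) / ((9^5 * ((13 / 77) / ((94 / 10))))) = 922457767 / 30356972802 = 0.03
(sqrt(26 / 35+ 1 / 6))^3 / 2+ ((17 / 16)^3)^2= 1.87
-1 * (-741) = 741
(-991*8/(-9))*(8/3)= 63424/27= 2349.04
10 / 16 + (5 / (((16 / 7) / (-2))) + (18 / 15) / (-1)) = -4.95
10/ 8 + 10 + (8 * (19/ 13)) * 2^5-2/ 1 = 19937/ 52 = 383.40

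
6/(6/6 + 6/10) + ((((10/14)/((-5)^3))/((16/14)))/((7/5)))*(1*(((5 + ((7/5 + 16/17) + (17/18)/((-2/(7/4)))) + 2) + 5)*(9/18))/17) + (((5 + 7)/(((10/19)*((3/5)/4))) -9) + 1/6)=17119269779/116524800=146.92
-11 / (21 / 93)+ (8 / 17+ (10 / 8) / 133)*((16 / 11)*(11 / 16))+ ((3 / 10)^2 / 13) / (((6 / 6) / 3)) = -35428507 / 734825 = -48.21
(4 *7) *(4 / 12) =28 / 3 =9.33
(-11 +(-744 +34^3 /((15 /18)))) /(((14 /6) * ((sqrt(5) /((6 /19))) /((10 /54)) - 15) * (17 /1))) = 4640980 /327131 +26453586 * sqrt(5) /1635655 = 50.35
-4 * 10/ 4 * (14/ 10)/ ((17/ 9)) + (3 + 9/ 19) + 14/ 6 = -1555/ 969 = -1.60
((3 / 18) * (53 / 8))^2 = 2809 / 2304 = 1.22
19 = 19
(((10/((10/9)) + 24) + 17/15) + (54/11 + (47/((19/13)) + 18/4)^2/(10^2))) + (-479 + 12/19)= -2029441423/4765200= -425.89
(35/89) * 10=350/89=3.93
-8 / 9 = -0.89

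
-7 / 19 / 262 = -7 / 4978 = -0.00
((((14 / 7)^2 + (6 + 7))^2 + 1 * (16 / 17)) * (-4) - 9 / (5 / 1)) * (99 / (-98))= 9774567 / 8330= 1173.42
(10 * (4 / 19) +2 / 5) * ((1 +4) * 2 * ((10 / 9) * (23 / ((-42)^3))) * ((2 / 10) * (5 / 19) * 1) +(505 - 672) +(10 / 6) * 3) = -8722649323 / 21492135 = -405.85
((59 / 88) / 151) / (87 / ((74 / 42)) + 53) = 2183 / 50334944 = 0.00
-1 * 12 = -12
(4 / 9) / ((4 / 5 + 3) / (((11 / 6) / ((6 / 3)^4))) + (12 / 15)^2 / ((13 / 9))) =3575 / 270324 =0.01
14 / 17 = 0.82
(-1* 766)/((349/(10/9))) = -7660/3141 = -2.44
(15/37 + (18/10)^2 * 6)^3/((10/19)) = 117532703160567/7914531250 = 14850.24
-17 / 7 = -2.43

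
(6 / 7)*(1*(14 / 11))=12 / 11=1.09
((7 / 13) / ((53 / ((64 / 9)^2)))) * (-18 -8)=-57344 / 4293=-13.36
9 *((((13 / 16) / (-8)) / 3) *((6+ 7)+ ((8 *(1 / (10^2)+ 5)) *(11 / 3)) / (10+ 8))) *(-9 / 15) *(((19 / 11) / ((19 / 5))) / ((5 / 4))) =30953 / 22000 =1.41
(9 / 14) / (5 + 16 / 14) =9 / 86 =0.10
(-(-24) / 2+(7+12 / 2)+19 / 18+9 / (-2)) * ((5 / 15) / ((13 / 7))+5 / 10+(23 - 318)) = -2226829 / 351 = -6344.24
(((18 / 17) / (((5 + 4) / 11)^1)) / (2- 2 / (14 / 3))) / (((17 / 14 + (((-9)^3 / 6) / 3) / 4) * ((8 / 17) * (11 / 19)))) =-0.34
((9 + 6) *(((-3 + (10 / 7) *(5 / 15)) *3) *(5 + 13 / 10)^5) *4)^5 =-5821154925805287434623411197719863383481406778936951 / 3125000000000000000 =-1862769576257691979079492000000000.00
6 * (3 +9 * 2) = 126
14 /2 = 7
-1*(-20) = 20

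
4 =4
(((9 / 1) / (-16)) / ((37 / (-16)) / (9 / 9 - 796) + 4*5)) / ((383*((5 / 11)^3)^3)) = -0.09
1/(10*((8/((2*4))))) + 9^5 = 590491/10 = 59049.10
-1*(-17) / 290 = 17 / 290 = 0.06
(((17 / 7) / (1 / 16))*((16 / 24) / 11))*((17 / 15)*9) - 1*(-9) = 12713 / 385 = 33.02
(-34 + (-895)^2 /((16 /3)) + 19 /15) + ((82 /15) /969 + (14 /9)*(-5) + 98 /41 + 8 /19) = 477239029231 /3178320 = 150154.49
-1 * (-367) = 367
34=34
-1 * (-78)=78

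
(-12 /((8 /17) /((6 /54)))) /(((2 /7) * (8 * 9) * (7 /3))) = -17 /288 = -0.06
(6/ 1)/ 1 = 6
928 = 928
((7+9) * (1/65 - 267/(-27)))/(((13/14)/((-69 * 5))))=-29850688/507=-58877.10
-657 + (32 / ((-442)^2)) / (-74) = -1187275873 / 1807117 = -657.00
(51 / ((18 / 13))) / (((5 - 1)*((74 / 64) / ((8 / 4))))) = 1768 / 111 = 15.93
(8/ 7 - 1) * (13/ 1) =1.86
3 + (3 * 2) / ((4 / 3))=15 / 2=7.50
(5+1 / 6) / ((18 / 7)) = 217 / 108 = 2.01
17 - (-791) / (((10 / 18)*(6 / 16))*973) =14527 / 695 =20.90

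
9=9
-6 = -6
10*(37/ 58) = 185/ 29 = 6.38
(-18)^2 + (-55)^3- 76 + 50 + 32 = -166045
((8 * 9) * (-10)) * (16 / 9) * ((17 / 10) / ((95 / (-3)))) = 6528 / 95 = 68.72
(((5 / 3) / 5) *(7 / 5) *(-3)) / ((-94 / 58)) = 203 / 235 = 0.86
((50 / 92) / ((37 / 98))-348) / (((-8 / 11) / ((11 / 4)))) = 35685683 / 27232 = 1310.43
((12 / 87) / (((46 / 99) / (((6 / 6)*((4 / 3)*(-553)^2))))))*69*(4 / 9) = 107644768 / 29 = 3711888.55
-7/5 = -1.40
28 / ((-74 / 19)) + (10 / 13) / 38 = -65517 / 9139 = -7.17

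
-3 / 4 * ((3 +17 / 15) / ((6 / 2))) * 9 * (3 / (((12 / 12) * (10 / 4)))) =-11.16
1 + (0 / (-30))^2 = 1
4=4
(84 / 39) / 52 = 7 / 169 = 0.04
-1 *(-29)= 29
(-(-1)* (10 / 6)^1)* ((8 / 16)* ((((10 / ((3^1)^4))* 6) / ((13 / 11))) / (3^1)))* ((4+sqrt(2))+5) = 550* sqrt(2) / 3159+550 / 351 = 1.81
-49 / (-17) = 49 / 17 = 2.88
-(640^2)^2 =-167772160000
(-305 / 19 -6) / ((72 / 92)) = -9637 / 342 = -28.18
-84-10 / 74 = -3113 / 37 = -84.14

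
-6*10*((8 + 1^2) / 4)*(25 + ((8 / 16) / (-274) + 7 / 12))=-473130 / 137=-3453.50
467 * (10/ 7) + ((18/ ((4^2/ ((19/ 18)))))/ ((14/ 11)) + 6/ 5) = 749589/ 1120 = 669.28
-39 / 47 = -0.83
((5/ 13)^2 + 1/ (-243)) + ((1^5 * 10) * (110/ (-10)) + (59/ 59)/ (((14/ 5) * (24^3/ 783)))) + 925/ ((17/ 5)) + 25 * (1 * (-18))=-1440111701429/ 5004260352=-287.78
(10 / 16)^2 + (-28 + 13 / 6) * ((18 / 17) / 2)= -14455 / 1088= -13.29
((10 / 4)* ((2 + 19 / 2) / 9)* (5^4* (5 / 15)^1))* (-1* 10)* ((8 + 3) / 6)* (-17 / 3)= 67203125 / 972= 69139.02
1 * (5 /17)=0.29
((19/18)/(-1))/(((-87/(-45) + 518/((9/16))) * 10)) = -19/166108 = -0.00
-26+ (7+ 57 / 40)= -703 / 40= -17.58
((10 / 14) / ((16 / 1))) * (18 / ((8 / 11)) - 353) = -14.65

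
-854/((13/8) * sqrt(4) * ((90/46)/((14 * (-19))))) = 20899088/585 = 35724.94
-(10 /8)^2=-25 /16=-1.56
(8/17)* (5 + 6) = 88/17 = 5.18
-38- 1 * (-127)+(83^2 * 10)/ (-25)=-13333/ 5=-2666.60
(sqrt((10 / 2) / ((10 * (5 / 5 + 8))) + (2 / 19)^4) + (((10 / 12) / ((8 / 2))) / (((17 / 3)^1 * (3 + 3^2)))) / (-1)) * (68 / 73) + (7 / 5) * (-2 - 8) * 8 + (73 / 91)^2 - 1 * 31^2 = -15558123773 / 14508312 + 34 * sqrt(261218) / 79059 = -1072.14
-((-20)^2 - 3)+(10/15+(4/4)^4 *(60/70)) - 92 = -10237/21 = -487.48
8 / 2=4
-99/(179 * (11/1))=-9/179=-0.05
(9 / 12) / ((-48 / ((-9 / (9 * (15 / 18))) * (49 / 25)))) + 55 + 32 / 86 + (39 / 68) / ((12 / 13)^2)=56.08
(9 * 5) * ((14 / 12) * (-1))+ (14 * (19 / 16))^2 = 14329 / 64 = 223.89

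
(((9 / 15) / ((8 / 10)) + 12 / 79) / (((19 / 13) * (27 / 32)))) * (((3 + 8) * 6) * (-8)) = -91520 / 237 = -386.16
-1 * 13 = -13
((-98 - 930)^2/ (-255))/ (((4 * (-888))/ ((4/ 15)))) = 0.31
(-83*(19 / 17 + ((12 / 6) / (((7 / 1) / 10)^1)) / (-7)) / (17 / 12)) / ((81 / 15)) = -327020 / 42483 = -7.70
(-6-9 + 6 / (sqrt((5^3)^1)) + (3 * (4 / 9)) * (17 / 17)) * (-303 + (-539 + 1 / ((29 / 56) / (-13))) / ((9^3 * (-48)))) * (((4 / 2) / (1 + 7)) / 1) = 4201930715 / 4059072-20497223 * sqrt(5) / 1127520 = 994.55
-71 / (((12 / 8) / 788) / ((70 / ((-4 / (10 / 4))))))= 4895450 / 3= 1631816.67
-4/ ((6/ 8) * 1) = -16/ 3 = -5.33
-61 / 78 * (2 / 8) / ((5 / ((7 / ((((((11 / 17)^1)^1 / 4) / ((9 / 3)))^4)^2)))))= -53365179273383190528 / 13933327265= -3830038458.04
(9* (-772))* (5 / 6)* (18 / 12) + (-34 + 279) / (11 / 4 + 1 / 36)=-42984 / 5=-8596.80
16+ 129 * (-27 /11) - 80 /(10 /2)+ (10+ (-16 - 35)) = -3934 /11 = -357.64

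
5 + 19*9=176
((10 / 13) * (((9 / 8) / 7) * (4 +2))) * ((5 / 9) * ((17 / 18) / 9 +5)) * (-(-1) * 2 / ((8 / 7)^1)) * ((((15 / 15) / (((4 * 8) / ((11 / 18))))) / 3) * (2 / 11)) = 20675 / 4852224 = 0.00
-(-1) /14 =1 /14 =0.07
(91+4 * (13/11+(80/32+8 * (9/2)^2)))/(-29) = -8291/319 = -25.99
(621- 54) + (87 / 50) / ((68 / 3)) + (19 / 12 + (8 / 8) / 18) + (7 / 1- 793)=-6648901 / 30600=-217.28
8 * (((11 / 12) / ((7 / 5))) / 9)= 0.58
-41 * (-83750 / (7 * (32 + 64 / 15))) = 25753125 / 1904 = 13525.80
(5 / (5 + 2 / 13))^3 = 274625 / 300763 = 0.91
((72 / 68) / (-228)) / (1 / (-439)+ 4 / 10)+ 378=71056513 / 187986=377.99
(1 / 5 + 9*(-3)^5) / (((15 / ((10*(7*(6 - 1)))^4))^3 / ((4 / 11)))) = -21497249184053125000000000000000 / 27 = -796194414224189814814814800000.00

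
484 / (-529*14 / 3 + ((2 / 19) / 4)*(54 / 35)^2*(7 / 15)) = -6034875 / 30780823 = -0.20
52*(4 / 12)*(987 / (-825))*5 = -103.68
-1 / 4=-0.25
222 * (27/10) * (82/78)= 40959/65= 630.14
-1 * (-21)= 21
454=454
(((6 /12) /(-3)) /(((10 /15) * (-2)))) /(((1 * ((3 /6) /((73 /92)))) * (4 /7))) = 511 /1472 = 0.35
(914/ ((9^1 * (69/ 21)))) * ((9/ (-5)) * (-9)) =57582/ 115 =500.71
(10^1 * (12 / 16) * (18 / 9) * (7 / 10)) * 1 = 10.50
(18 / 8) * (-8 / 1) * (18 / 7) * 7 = -324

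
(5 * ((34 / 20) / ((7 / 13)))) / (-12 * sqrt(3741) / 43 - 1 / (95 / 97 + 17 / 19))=30246728083 / 1045201061387 - 15819333816 * sqrt(3741) / 1045201061387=-0.90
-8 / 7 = -1.14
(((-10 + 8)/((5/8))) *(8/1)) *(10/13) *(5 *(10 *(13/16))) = -800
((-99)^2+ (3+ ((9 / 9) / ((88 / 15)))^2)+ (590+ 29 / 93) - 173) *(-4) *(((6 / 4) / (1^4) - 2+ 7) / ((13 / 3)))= -7361327933 / 120032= -61328.05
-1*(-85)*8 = 680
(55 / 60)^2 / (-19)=-121 / 2736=-0.04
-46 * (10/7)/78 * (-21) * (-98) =-22540/13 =-1733.85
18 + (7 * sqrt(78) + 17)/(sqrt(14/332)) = 18 + sqrt(1162) * (17/7 + sqrt(78)) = 401.84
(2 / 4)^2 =1 / 4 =0.25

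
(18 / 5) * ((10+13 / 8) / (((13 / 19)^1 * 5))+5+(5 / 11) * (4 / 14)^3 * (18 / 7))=1041401133 / 34334300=30.33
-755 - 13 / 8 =-6053 / 8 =-756.62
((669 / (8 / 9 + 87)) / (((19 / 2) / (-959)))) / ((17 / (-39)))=64340406 / 36499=1762.80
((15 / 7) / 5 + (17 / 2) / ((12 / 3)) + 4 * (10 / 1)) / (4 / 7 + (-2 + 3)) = 27.08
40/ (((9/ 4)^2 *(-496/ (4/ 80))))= -2/ 2511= -0.00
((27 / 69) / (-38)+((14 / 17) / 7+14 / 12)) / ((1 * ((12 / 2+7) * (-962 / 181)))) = -2569657 / 139360611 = -0.02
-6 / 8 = -3 / 4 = -0.75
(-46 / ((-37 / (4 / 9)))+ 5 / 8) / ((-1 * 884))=-0.00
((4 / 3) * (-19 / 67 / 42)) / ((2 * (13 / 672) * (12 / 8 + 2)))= -1216 / 18291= -0.07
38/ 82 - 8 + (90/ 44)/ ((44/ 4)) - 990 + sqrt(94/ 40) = -9895713/ 9922 + sqrt(235)/ 10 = -995.82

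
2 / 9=0.22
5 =5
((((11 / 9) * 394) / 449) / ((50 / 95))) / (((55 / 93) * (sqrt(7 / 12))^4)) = 5569584 / 550025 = 10.13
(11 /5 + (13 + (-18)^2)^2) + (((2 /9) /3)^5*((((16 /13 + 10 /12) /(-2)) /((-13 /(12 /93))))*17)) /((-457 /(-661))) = 58525198175463248368 /515317247463915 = 113571.20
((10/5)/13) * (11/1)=22/13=1.69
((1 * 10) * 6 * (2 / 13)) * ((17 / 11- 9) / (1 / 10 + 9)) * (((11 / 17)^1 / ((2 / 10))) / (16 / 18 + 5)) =-4.15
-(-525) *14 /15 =490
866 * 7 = 6062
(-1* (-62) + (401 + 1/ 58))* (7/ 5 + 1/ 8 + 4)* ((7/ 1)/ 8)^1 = 8308937/ 3712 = 2238.40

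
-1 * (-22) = 22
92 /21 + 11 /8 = 967 /168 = 5.76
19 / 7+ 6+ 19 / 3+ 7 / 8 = 2675 / 168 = 15.92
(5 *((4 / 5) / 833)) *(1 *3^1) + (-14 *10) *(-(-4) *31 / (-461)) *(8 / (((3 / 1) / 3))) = 115692572 / 384013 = 301.27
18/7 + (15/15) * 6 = 60/7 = 8.57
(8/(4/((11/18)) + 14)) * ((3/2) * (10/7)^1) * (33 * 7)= 21780/113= 192.74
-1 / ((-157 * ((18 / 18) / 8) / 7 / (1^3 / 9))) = 56 / 1413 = 0.04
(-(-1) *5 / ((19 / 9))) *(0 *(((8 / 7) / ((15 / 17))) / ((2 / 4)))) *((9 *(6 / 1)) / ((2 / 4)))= 0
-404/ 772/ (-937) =101/ 180841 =0.00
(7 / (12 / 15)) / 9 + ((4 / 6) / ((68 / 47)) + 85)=52897 / 612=86.43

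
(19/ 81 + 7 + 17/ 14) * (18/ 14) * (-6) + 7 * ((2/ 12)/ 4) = -25435/ 392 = -64.89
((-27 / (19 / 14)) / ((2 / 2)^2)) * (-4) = 1512 / 19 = 79.58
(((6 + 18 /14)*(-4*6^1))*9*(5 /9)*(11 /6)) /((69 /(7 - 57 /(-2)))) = -132770 /161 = -824.66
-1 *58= -58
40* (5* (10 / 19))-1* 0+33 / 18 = 12209 / 114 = 107.10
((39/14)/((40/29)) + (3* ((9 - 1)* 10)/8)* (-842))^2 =200066003291961/313600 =637965571.72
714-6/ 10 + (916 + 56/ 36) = 73393/ 45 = 1630.96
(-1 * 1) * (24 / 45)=-8 / 15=-0.53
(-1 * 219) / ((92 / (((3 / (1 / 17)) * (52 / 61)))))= -145197 / 1403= -103.49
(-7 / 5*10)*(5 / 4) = -35 / 2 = -17.50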